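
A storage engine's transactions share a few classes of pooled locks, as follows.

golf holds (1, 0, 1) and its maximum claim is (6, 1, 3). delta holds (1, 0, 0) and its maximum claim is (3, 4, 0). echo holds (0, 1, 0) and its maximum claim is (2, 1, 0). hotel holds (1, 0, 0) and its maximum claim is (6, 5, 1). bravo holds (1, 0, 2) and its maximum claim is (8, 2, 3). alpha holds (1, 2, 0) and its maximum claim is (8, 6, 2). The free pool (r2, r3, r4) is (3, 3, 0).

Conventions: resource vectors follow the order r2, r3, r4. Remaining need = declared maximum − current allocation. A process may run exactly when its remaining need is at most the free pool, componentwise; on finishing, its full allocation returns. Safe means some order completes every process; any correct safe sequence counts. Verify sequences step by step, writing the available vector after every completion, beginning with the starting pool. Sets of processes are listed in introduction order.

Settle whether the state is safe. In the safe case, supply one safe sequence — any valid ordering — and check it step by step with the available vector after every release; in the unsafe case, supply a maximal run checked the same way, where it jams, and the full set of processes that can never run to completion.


UNSAFE — no complete ordering exists.
Key observation: r2 is the bottleneck — with echo, delta done the pool holds (4, 4, 0), short of every remaining need.
A maximal execution: echo, delta — then nothing else fits. Check, step by step:
  pool = (3, 3, 0)
  echo needs (2, 0, 0) <= (3, 3, 0) -> finishes; pool += (0, 1, 0) = (3, 4, 0)
  delta needs (2, 4, 0) <= (3, 4, 0) -> finishes; pool += (1, 0, 0) = (4, 4, 0)
  golf cannot run: need (5, 1, 2) vs free (4, 4, 0) (insufficient r2 and r4)
  hotel cannot run: need (5, 5, 1) vs free (4, 4, 0) (insufficient r2, r3 and r4)
  bravo cannot run: need (7, 2, 1) vs free (4, 4, 0) (insufficient r2 and r4)
  alpha cannot run: need (7, 4, 2) vs free (4, 4, 0) (insufficient r2 and r4)
Permanently blocked: golf, hotel, bravo and alpha.


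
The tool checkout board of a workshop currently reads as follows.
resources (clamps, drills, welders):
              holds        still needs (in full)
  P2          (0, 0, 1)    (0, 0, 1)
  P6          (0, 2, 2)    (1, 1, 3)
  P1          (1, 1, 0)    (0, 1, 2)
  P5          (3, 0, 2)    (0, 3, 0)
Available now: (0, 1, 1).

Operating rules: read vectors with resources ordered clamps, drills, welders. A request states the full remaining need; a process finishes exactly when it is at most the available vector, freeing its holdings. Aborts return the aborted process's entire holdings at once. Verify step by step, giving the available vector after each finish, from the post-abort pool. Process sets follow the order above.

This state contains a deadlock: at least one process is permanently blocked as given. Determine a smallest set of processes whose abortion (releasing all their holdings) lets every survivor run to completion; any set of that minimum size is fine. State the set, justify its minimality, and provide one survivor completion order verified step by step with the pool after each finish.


The answer: abort P5.
Key observation: the deadlocked P6 becomes finishable only because P5 released (3, 0, 2); it completes at step 3 below.
Minimality: the empty abort set fails — the state is deadlocked as it stands.
Survivors finish in the order: P1, P2, P6. Verifying each step (pool after the aborts first):
  pool = (3, 1, 3)
  P1: need (0, 1, 2) fits (3, 1, 3); releases (1, 1, 0), pool now (4, 2, 3)
  P2: need (0, 0, 1) fits (4, 2, 3); releases (0, 0, 1), pool now (4, 2, 4)
  P6: need (1, 1, 3) fits (4, 2, 4); releases (0, 2, 2), pool now (4, 4, 6)


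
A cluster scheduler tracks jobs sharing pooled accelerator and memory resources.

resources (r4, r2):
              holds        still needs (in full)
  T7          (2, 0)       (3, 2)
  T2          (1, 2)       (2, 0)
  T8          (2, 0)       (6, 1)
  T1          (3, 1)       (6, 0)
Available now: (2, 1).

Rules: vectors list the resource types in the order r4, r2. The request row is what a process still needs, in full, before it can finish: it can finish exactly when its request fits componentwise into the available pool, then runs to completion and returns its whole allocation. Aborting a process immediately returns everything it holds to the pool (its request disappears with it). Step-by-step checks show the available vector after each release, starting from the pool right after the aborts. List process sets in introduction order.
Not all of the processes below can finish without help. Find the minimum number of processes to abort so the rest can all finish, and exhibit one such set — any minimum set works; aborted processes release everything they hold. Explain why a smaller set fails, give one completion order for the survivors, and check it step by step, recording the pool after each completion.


Abort T1.
Key observation: no ordering could ever have run T8 before the abort of T1; with (3, 1) back in the pool it fits at step 3.
Why nothing smaller works: aborting no one leaves the state deadlocked as given.
Survivors finish in the order: T7, T2, T8. Step-by-step check (pool after the aborts first):
  pool = (5, 2)
  run T7 (needs (3, 2), free (5, 2)); after release of (2, 0) the pool is (7, 2)
  run T2 (needs (2, 0), free (7, 2)); after release of (1, 2) the pool is (8, 4)
  run T8 (needs (6, 1), free (8, 4)); after release of (2, 0) the pool is (10, 4)


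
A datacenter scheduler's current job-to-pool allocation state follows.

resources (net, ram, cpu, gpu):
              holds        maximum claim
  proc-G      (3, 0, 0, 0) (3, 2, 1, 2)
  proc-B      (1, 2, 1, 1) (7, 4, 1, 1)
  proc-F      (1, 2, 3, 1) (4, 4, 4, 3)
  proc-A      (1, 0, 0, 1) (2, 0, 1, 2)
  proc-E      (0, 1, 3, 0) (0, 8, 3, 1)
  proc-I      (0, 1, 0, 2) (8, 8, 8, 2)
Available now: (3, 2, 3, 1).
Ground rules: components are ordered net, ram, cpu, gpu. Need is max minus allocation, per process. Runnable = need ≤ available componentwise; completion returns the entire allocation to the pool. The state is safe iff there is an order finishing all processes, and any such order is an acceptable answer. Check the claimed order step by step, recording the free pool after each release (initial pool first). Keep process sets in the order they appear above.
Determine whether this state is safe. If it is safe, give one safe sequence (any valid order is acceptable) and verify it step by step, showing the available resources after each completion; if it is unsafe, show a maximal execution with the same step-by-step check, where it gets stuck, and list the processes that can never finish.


UNSAFE.
Key observation: no order helps: past proc-A, proc-F, proc-G, proc-B, the free pool tops out at (9, 6, 7, 4), below what each blocked process needs in ram.
Going as far as possible: proc-A, proc-F, proc-G, proc-B; after that, nothing fits. Step-by-step check:
  pool = (3, 2, 3, 1)
  proc-A needs (1, 0, 1, 1) <= (3, 2, 3, 1) -> finishes; pool += (1, 0, 0, 1) = (4, 2, 3, 2)
  proc-F needs (3, 2, 1, 2) <= (4, 2, 3, 2) -> finishes; pool += (1, 2, 3, 1) = (5, 4, 6, 3)
  proc-G needs (0, 2, 1, 2) <= (5, 4, 6, 3) -> finishes; pool += (3, 0, 0, 0) = (8, 4, 6, 3)
  proc-B needs (6, 2, 0, 0) <= (8, 4, 6, 3) -> finishes; pool += (1, 2, 1, 1) = (9, 6, 7, 4)
  proc-E cannot run: need (0, 7, 0, 1) vs free (9, 6, 7, 4) (insufficient ram)
  proc-I cannot run: need (8, 7, 8, 0) vs free (9, 6, 7, 4) (insufficient ram and cpu)
Permanently blocked: proc-E and proc-I.


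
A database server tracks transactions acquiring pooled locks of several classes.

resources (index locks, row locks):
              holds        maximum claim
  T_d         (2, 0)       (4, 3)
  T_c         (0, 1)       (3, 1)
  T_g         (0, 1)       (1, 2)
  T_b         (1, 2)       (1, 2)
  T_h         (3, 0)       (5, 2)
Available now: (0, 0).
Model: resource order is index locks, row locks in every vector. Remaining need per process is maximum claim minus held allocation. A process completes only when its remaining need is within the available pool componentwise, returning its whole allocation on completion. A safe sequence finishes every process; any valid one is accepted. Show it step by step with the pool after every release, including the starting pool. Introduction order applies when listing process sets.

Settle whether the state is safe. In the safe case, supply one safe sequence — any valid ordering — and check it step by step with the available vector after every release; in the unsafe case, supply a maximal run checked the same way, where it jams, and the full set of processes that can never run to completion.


UNSAFE — no complete ordering exists.
Key observation: no order helps: past T_b, T_g, the free pool tops out at (1, 3), below what each blocked process needs in index locks.
Going as far as possible: T_b, T_g; after that, nothing fits. Step-by-step check:
  pool = (0, 0)
  T_b: need (0, 0) fits (0, 0); releases (1, 2), pool now (1, 2)
  T_g: need (1, 1) fits (1, 2); releases (0, 1), pool now (1, 3)
  T_d still needs (2, 3) but only (1, 3) is free — short on index locks
  T_c still needs (3, 0) but only (1, 3) is free — short on index locks
  T_h still needs (2, 2) but only (1, 3) is free — short on index locks
Never able to finish: T_d, T_c and T_h.


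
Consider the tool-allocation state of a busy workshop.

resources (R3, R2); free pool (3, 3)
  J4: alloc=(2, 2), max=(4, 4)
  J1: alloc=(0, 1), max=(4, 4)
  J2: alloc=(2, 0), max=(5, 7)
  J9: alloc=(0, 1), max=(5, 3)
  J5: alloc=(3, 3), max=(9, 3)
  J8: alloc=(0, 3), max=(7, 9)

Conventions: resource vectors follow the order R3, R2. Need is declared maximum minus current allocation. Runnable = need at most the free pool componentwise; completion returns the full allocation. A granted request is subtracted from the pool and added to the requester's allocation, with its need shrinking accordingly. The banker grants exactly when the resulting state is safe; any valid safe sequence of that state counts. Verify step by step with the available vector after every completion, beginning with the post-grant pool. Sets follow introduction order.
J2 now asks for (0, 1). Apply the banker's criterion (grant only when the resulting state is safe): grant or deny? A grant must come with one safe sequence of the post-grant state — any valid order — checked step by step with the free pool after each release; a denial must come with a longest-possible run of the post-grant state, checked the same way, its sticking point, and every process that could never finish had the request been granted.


GRANT: granting preserves safety; a valid post-grant sequence is J4, J1, J9, J2, J8, J5.
Key observation: even at the reduced pool (3, 2), J4 fits immediately, so safety survives the grant.
Verifying the post-grant state step by step:
  pool = (3, 2)
  run J4 (needs (2, 2), free (3, 2)); after release of (2, 2) the pool is (5, 4)
  run J1 (needs (4, 3), free (5, 4)); after release of (0, 1) the pool is (5, 5)
  run J9 (needs (5, 2), free (5, 5)); after release of (0, 1) the pool is (5, 6)
  run J2 (needs (3, 6), free (5, 6)); after release of (2, 1) the pool is (7, 7)
  run J8 (needs (7, 6), free (7, 7)); after release of (0, 3) the pool is (7, 10)
  run J5 (needs (6, 0), free (7, 10)); after release of (3, 3) the pool is (10, 13)


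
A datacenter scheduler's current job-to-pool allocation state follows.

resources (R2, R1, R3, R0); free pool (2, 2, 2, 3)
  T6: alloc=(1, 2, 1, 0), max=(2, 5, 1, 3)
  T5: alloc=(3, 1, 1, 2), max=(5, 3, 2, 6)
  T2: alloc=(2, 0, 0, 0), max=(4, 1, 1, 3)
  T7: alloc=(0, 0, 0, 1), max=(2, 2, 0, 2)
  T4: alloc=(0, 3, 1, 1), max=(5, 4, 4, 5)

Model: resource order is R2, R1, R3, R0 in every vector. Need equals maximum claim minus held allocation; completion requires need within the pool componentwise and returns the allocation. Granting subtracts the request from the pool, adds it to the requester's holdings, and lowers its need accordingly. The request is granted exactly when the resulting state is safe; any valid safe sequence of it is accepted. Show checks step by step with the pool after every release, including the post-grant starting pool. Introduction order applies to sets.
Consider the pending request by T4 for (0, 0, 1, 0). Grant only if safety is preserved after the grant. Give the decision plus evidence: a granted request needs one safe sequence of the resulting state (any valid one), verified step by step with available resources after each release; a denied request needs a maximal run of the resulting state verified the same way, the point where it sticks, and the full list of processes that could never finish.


GRANT. The post-grant state is safe; one safe sequence: T7, T5, T2, T4, T6.
Key observation: after the grant the pool drops to (2, 2, 1, 3), which still lets T7 finish first and unwind the rest.
Step-by-step check of the post-grant state:
  pool = (2, 2, 1, 3)
  T7 needs (2, 2, 0, 1) <= (2, 2, 1, 3) -> finishes; pool += (0, 0, 0, 1) = (2, 2, 1, 4)
  T5 needs (2, 2, 1, 4) <= (2, 2, 1, 4) -> finishes; pool += (3, 1, 1, 2) = (5, 3, 2, 6)
  T2 needs (2, 1, 1, 3) <= (5, 3, 2, 6) -> finishes; pool += (2, 0, 0, 0) = (7, 3, 2, 6)
  T4 needs (5, 1, 2, 4) <= (7, 3, 2, 6) -> finishes; pool += (0, 3, 2, 1) = (7, 6, 4, 7)
  T6 needs (1, 3, 0, 3) <= (7, 6, 4, 7) -> finishes; pool += (1, 2, 1, 0) = (8, 8, 5, 7)


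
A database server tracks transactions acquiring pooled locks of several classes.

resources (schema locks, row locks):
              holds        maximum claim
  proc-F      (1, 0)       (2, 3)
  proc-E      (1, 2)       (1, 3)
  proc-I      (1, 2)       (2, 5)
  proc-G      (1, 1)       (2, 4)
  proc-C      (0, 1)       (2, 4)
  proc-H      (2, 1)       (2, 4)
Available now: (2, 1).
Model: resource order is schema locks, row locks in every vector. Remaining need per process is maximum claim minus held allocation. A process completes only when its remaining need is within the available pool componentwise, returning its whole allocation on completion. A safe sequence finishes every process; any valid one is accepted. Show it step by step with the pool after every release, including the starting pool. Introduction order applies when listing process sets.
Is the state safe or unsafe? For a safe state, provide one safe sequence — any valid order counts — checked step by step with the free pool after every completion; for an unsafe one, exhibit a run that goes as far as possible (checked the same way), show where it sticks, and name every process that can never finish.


SAFE. One safe sequence: proc-E, proc-G, proc-H, proc-I, proc-C, proc-F.
Key observation: proc-E marks the first exact bind of the order: its need (0, 1) fits the free (2, 1) with zero slack on a requested resource.
Verifying each step:
  pool = (2, 1)
  run proc-E (needs (0, 1), free (2, 1)); after release of (1, 2) the pool is (3, 3)
  run proc-G (needs (1, 3), free (3, 3)); after release of (1, 1) the pool is (4, 4)
  run proc-H (needs (0, 3), free (4, 4)); after release of (2, 1) the pool is (6, 5)
  run proc-I (needs (1, 3), free (6, 5)); after release of (1, 2) the pool is (7, 7)
  run proc-C (needs (2, 3), free (7, 7)); after release of (0, 1) the pool is (7, 8)
  run proc-F (needs (1, 3), free (7, 8)); after release of (1, 0) the pool is (8, 8)


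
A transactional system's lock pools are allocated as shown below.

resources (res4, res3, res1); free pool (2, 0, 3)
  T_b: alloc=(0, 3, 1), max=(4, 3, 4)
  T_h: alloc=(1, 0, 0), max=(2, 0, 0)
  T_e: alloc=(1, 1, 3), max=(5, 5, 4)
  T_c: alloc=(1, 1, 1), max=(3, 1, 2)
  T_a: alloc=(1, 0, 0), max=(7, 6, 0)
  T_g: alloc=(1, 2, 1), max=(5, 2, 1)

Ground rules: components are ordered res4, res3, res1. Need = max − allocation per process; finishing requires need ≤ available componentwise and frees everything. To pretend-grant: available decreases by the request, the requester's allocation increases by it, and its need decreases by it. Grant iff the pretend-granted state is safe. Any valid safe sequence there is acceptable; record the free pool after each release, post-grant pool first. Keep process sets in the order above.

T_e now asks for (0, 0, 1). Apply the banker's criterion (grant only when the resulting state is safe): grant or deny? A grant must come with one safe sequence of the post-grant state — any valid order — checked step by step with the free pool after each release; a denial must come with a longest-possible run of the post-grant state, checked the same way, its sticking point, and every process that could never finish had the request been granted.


GRANT. The post-grant state is safe; one safe sequence: T_h, T_c, T_b, T_e, T_g, T_a.
Key observation: even at the reduced pool (2, 0, 2), T_h fits immediately, so safety survives the grant.
Check on the post-grant state, step by step:
  pool = (2, 0, 2)
  T_h needs (1, 0, 0) <= (2, 0, 2) -> finishes; pool += (1, 0, 0) = (3, 0, 2)
  T_c needs (2, 0, 1) <= (3, 0, 2) -> finishes; pool += (1, 1, 1) = (4, 1, 3)
  T_b needs (4, 0, 3) <= (4, 1, 3) -> finishes; pool += (0, 3, 1) = (4, 4, 4)
  T_e needs (4, 4, 0) <= (4, 4, 4) -> finishes; pool += (1, 1, 4) = (5, 5, 8)
  T_g needs (4, 0, 0) <= (5, 5, 8) -> finishes; pool += (1, 2, 1) = (6, 7, 9)
  T_a needs (6, 6, 0) <= (6, 7, 9) -> finishes; pool += (1, 0, 0) = (7, 7, 9)


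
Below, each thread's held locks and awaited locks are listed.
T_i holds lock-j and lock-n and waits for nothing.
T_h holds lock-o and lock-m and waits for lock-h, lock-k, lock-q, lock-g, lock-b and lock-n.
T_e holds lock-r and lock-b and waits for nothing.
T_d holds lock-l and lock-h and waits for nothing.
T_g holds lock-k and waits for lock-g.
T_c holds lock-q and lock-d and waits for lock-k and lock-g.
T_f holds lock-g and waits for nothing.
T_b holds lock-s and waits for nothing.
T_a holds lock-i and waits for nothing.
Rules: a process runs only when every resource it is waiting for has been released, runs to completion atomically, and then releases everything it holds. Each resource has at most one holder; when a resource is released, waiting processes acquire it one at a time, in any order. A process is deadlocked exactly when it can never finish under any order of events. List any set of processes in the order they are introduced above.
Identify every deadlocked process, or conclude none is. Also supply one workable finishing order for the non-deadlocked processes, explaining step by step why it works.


Nothing here is deadlocked.
Key observation: although several processes wait, no cycle exists — each chain bottoms out at a free runner.
One completion order for the rest: T_a, T_f, T_e, T_i, T_g, T_d, T_b, T_c, T_h.
Walking it through:
  T_a waits on nothing -> runs at once and releases lock-i
  T_f waits on nothing -> runs at once and releases lock-g
  T_e waits on nothing -> runs at once and releases lock-r and lock-b
  T_i waits on nothing -> runs at once and releases lock-j and lock-n
  T_g: everything it awaited (lock-g) is free; runs, freeing lock-k
  T_d waits on nothing -> runs at once and releases lock-l and lock-h
  T_b waits on nothing -> runs at once and releases lock-s
  T_c: everything it awaited (lock-k and lock-g) is free; runs, freeing lock-q and lock-d
  T_h: everything it awaited (lock-h, lock-k, lock-q, lock-g, lock-b and lock-n) is free; runs, freeing lock-o and lock-m


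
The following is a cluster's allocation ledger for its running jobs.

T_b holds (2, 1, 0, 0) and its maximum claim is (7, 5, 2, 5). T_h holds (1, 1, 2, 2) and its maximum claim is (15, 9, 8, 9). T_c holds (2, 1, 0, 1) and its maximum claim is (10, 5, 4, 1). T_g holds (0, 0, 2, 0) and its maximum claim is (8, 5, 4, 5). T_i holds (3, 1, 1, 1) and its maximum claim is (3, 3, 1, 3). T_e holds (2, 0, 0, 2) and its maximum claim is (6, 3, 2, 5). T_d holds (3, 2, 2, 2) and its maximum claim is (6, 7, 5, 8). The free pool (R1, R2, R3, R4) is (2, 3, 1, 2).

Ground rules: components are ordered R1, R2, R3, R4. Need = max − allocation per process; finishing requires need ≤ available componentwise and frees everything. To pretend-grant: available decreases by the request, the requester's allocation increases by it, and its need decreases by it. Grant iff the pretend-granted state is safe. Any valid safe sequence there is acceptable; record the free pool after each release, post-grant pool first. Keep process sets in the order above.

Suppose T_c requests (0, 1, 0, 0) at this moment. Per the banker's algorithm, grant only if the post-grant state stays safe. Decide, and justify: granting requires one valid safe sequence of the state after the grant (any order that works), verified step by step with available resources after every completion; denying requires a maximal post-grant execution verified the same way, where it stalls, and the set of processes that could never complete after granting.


DENY: after the grant no complete ordering would exist.
Key observation: after T_i, T_e the pool peaks at (7, 3, 2, 5), and each blocked process is short somewhere: T_b on R2; T_h on R1, R2, R3, R4; T_c on R1, R3; T_g on R1, R2; T_d on R2, R3, R4.
On the post-grant state, T_i, T_e is a maximal run — nothing extends it. Verifying each step:
  pool = (2, 2, 1, 2)
  run T_i (needs (0, 2, 0, 2), free (2, 2, 1, 2)); after release of (3, 1, 1, 1) the pool is (5, 3, 2, 3)
  run T_e (needs (4, 3, 2, 3), free (5, 3, 2, 3)); after release of (2, 0, 0, 2) the pool is (7, 3, 2, 5)
  T_b still needs (5, 4, 2, 5) but only (7, 3, 2, 5) is free — short on R2
  T_h still needs (14, 8, 6, 7) but only (7, 3, 2, 5) is free — short on R1, R2, R3 and R4
  T_c still needs (8, 3, 4, 0) but only (7, 3, 2, 5) is free — short on R1 and R3
  T_g still needs (8, 5, 2, 5) but only (7, 3, 2, 5) is free — short on R1 and R2
  T_d still needs (3, 5, 3, 6) but only (7, 3, 2, 5) is free — short on R2, R3 and R4
Had the request been granted, T_b, T_h, T_c, T_g and T_d could never finish.


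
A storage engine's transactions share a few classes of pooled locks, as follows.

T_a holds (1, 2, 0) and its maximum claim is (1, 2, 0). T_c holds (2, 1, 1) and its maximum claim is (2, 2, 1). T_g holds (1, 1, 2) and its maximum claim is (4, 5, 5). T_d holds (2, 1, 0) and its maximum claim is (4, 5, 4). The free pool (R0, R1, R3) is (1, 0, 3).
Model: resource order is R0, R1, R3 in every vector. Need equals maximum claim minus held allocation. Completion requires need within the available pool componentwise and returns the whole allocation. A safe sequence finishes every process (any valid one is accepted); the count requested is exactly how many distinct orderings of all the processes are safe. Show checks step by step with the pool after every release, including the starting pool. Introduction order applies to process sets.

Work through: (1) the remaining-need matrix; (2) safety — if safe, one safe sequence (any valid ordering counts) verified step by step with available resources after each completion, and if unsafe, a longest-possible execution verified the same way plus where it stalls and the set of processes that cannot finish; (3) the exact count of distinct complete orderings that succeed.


(1) Remaining need (order R0, R1, R3):
  T_a: (0, 0, 0)
  T_c: (0, 1, 0)
  T_g: (3, 4, 3)
  T_d: (2, 4, 4)
(2) UNSAFE — no complete ordering exists.
Key observation: once T_a, T_c finish, the pool peaks at (4, 3, 4) — and every remaining process still needs more R1 than that.
The run T_a, T_c cannot be extended any further. Walking it through:
  pool = (1, 0, 3)
  T_a needs (0, 0, 0) <= (1, 0, 3) -> finishes; pool += (1, 2, 0) = (2, 2, 3)
  T_c needs (0, 1, 0) <= (2, 2, 3) -> finishes; pool += (2, 1, 1) = (4, 3, 4)
  blocked: T_g wants (3, 4, 3), pool (4, 3, 4) — not enough R1
  blocked: T_d wants (2, 4, 4), pool (4, 3, 4) — not enough R1
Never able to finish: T_g and T_d.
(3) Exactly 0 of the possible complete orderings are safe sequences.


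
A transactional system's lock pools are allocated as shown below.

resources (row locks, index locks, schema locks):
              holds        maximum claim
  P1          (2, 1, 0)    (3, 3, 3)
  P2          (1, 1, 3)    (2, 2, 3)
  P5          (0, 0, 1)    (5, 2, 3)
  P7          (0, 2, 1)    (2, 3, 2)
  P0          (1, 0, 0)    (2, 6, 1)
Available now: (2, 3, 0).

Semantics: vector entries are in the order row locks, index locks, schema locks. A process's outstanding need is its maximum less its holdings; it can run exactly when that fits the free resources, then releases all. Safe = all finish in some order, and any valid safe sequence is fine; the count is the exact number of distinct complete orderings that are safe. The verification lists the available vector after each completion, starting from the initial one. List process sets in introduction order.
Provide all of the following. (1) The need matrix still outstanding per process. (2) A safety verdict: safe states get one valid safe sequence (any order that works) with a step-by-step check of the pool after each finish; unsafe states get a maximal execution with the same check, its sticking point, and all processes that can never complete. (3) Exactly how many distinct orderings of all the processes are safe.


(1) Remaining need (order row locks, index locks, schema locks):
  P1: (1, 2, 3)
  P2: (1, 1, 0)
  P5: (5, 2, 2)
  P7: (2, 1, 1)
  P0: (1, 6, 1)
(2) SAFE, for example via the order P2, P1, P7, P5, P0.
Key observation: reading the order forward, P1 is the first process whose need (1, 2, 3) meets the free pool (3, 4, 3) exactly on a resource it requests.
Step-by-step check:
  pool = (2, 3, 0)
  P2 needs (1, 1, 0) <= (2, 3, 0) -> finishes; pool += (1, 1, 3) = (3, 4, 3)
  P1 needs (1, 2, 3) <= (3, 4, 3) -> finishes; pool += (2, 1, 0) = (5, 5, 3)
  P7 needs (2, 1, 1) <= (5, 5, 3) -> finishes; pool += (0, 2, 1) = (5, 7, 4)
  P5 needs (5, 2, 2) <= (5, 7, 4) -> finishes; pool += (0, 0, 1) = (5, 7, 5)
  P0 needs (1, 6, 1) <= (5, 7, 5) -> finishes; pool += (1, 0, 0) = (6, 7, 5)
(3) The exact count: 6 of the possible complete orderings are safe sequences.


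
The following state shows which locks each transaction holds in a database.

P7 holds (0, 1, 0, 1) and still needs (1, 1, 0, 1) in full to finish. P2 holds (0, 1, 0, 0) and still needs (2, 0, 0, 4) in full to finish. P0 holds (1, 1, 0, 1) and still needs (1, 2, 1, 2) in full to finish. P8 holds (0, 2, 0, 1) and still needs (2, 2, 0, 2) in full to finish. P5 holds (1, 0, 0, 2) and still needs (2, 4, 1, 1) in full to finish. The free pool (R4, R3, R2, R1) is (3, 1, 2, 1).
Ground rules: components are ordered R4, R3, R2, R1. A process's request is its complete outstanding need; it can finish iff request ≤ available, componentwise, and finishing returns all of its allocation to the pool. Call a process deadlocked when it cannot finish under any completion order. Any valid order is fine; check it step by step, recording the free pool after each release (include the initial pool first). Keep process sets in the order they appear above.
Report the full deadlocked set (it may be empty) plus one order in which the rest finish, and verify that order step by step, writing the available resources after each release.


The deadlocked set is empty.
Key observation: the pool covers P7 at once, and every later process fits after earlier releases.
The rest can finish in the order P7, P8, P5, P2, P0. Verifying each step:
  pool = (3, 1, 2, 1)
  P7: need (1, 1, 0, 1) fits (3, 1, 2, 1); releases (0, 1, 0, 1), pool now (3, 2, 2, 2)
  P8: need (2, 2, 0, 2) fits (3, 2, 2, 2); releases (0, 2, 0, 1), pool now (3, 4, 2, 3)
  P5: need (2, 4, 1, 1) fits (3, 4, 2, 3); releases (1, 0, 0, 2), pool now (4, 4, 2, 5)
  P2: need (2, 0, 0, 4) fits (4, 4, 2, 5); releases (0, 1, 0, 0), pool now (4, 5, 2, 5)
  P0: need (1, 2, 1, 2) fits (4, 5, 2, 5); releases (1, 1, 0, 1), pool now (5, 6, 2, 6)


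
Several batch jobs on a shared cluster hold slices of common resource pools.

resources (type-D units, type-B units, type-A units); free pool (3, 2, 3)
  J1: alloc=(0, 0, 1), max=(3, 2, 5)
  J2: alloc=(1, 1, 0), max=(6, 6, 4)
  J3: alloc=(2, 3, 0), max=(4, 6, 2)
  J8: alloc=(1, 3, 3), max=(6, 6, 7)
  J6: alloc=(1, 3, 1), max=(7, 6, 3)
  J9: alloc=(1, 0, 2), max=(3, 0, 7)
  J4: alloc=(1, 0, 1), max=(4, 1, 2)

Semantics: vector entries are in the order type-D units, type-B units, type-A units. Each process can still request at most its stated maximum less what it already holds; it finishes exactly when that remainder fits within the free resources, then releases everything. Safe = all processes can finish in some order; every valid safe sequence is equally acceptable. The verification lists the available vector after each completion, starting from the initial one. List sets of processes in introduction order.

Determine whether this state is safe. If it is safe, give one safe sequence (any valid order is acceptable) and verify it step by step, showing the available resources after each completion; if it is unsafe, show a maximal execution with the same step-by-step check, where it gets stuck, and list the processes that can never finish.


UNSAFE.
Key observation: no order helps: past J4, J1, J9, the free pool tops out at (5, 2, 7), below what each blocked process needs in type-B units.
A maximal execution: J4, J1, J9 — then nothing else fits. Walking it through:
  pool = (3, 2, 3)
  J4: need (3, 1, 1) fits (3, 2, 3); releases (1, 0, 1), pool now (4, 2, 4)
  J1: need (3, 2, 4) fits (4, 2, 4); releases (0, 0, 1), pool now (4, 2, 5)
  J9: need (2, 0, 5) fits (4, 2, 5); releases (1, 0, 2), pool now (5, 2, 7)
  blocked: J2 wants (5, 5, 4), pool (5, 2, 7) — not enough type-B units
  blocked: J3 wants (2, 3, 2), pool (5, 2, 7) — not enough type-B units
  blocked: J8 wants (5, 3, 4), pool (5, 2, 7) — not enough type-B units
  blocked: J6 wants (6, 3, 2), pool (5, 2, 7) — not enough type-D units and type-B units
Never able to finish: J2, J3, J8 and J6.


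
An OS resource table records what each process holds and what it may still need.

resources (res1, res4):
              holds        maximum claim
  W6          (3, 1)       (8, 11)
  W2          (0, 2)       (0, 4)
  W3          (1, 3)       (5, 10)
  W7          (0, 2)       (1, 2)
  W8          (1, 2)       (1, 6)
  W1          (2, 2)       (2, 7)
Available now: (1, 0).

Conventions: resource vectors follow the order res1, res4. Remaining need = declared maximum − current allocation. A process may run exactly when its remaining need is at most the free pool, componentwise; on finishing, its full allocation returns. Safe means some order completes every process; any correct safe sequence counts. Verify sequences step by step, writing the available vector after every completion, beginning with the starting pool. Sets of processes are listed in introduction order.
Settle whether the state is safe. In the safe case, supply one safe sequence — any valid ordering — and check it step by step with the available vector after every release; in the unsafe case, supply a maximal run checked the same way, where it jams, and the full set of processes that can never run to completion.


SAFE. One safe sequence: W7, W2, W8, W1, W3, W6.
Key observation: at W7 the run first touches a limit — (1, 0) against (1, 0), exact on a resource it actually requests.
Check, step by step:
  pool = (1, 0)
  run W7 (needs (1, 0), free (1, 0)); after release of (0, 2) the pool is (1, 2)
  run W2 (needs (0, 2), free (1, 2)); after release of (0, 2) the pool is (1, 4)
  run W8 (needs (0, 4), free (1, 4)); after release of (1, 2) the pool is (2, 6)
  run W1 (needs (0, 5), free (2, 6)); after release of (2, 2) the pool is (4, 8)
  run W3 (needs (4, 7), free (4, 8)); after release of (1, 3) the pool is (5, 11)
  run W6 (needs (5, 10), free (5, 11)); after release of (3, 1) the pool is (8, 12)


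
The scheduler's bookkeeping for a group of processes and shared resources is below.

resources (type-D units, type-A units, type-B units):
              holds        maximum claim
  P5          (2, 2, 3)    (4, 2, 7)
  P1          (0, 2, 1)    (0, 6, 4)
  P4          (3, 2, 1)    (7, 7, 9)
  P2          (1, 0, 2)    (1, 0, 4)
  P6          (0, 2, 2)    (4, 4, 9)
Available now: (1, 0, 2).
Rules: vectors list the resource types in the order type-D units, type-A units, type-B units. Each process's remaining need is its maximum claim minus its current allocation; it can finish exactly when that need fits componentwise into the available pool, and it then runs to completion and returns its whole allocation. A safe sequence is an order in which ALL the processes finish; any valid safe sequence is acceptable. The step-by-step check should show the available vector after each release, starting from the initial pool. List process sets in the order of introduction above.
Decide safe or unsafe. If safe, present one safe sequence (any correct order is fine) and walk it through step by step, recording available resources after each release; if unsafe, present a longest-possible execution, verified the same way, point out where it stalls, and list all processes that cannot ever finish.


SAFE, for example via the order P2, P5, P6, P1, P4.
Key observation: the first exact fit in this order is P2 — it needs (0, 0, 2) with (1, 0, 2) free, meeting a requested resource to the last unit.
Verifying each step:
  pool = (1, 0, 2)
  P2 needs (0, 0, 2) <= (1, 0, 2) -> finishes; pool += (1, 0, 2) = (2, 0, 4)
  P5 needs (2, 0, 4) <= (2, 0, 4) -> finishes; pool += (2, 2, 3) = (4, 2, 7)
  P6 needs (4, 2, 7) <= (4, 2, 7) -> finishes; pool += (0, 2, 2) = (4, 4, 9)
  P1 needs (0, 4, 3) <= (4, 4, 9) -> finishes; pool += (0, 2, 1) = (4, 6, 10)
  P4 needs (4, 5, 8) <= (4, 6, 10) -> finishes; pool += (3, 2, 1) = (7, 8, 11)


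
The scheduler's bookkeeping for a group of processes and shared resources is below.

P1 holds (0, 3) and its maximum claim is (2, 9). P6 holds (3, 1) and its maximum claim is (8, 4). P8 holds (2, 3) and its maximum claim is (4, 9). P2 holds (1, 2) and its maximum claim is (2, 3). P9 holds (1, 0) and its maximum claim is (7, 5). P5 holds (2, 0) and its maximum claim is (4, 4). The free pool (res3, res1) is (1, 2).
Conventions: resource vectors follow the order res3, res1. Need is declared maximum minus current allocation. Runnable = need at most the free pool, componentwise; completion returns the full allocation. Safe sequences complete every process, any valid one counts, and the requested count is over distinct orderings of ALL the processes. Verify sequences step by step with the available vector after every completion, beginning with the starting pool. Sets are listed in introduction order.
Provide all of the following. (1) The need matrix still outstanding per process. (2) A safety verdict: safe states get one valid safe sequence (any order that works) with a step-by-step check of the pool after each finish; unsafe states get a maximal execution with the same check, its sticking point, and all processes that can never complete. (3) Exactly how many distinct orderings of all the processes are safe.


(1) Outstanding need per process (order res3, res1):
  P1: (2, 6)
  P6: (5, 3)
  P8: (2, 6)
  P2: (1, 1)
  P9: (6, 5)
  P5: (2, 4)
(2) UNSAFE.
Key observation: after P2, P5 the pool peaks at (4, 4), and each blocked process is short somewhere: P1 on res1; P6 on res3; P8 on res1; P9 on res3, res1.
The run P2, P5 cannot be extended any further. Step-by-step check:
  pool = (1, 2)
  P2 needs (1, 1) <= (1, 2) -> finishes; pool += (1, 2) = (2, 4)
  P5 needs (2, 4) <= (2, 4) -> finishes; pool += (2, 0) = (4, 4)
  P1 still needs (2, 6) but only (4, 4) is free — short on res1
  P6 still needs (5, 3) but only (4, 4) is free — short on res3
  P8 still needs (2, 6) but only (4, 4) is free — short on res1
  P9 still needs (6, 5) but only (4, 4) is free — short on res3 and res1
Permanently blocked: P1, P6, P8 and P9.
(3) The exact count: 0 of the possible complete orderings are safe sequences.


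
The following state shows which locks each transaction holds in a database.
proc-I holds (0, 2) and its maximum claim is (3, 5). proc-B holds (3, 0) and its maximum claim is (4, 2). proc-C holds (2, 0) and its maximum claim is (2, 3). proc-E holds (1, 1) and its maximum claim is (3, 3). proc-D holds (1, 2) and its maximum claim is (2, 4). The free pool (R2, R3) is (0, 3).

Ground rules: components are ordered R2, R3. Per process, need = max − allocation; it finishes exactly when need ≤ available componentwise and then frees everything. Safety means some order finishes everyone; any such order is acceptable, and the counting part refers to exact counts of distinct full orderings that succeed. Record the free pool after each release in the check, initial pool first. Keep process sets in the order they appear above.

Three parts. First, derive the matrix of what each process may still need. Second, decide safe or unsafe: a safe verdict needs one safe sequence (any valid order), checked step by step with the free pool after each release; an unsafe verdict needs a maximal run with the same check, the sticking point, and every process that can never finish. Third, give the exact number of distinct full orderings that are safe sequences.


(1) Remaining need (order R2, R3):
  proc-I: (3, 3)
  proc-B: (1, 2)
  proc-C: (0, 3)
  proc-E: (2, 2)
  proc-D: (1, 2)
(2) SAFE, for example via the order proc-C, proc-E, proc-I, proc-D, proc-B.
Key observation: proc-C is the earliest step where a requested resource binds exactly: need (0, 3), pool (0, 3) at its turn.
Walking it through:
  pool = (0, 3)
  run proc-C (needs (0, 3), free (0, 3)); after release of (2, 0) the pool is (2, 3)
  run proc-E (needs (2, 2), free (2, 3)); after release of (1, 1) the pool is (3, 4)
  run proc-I (needs (3, 3), free (3, 4)); after release of (0, 2) the pool is (3, 6)
  run proc-D (needs (1, 2), free (3, 6)); after release of (1, 2) the pool is (4, 8)
  run proc-B (needs (1, 2), free (4, 8)); after release of (3, 0) the pool is (7, 8)
(3) The exact count: 18 of the possible complete orderings are safe sequences.


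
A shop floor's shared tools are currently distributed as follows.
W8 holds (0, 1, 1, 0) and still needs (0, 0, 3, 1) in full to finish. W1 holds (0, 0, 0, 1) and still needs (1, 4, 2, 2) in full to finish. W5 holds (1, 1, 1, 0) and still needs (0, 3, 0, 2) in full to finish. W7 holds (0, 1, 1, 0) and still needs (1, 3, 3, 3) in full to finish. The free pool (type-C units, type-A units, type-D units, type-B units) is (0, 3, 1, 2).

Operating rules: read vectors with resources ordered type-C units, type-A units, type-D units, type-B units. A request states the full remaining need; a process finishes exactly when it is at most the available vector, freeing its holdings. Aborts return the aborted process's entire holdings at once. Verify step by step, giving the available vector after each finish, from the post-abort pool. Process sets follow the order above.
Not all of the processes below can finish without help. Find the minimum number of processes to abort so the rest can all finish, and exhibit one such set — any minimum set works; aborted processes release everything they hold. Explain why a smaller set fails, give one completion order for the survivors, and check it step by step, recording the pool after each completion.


Minimum abort set: W7.
Key observation: W8 could never have finished before the abort; with (0, 1, 1, 0) returned by W7, it fits at step 3.
Minimality: the empty abort set fails — the state is deadlocked as it stands.
Survivors finish in the order: W5, W1, W8. Check, step by step (pool after the aborts first):
  pool = (0, 4, 2, 2)
  W5: need (0, 3, 0, 2) fits (0, 4, 2, 2); releases (1, 1, 1, 0), pool now (1, 5, 3, 2)
  W1: need (1, 4, 2, 2) fits (1, 5, 3, 2); releases (0, 0, 0, 1), pool now (1, 5, 3, 3)
  W8: need (0, 0, 3, 1) fits (1, 5, 3, 3); releases (0, 1, 1, 0), pool now (1, 6, 4, 3)


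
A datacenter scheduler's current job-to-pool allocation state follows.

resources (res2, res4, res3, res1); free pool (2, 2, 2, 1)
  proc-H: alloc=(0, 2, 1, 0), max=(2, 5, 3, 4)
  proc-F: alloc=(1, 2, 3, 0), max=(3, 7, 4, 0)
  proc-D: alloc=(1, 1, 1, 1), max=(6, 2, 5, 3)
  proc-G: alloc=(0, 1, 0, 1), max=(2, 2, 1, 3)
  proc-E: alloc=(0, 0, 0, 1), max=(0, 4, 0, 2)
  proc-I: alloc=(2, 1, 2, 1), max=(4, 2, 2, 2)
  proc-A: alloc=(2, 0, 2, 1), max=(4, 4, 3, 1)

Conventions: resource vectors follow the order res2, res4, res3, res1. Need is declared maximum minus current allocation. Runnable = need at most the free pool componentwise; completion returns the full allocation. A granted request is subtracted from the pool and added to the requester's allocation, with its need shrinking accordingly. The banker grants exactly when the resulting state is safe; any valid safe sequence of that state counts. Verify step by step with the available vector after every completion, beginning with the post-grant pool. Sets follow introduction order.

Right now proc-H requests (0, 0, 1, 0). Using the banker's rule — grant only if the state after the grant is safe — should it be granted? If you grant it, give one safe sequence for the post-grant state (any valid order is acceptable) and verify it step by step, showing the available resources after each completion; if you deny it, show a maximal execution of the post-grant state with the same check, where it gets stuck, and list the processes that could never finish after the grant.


GRANT. The post-grant state is safe; one safe sequence: proc-I, proc-G, proc-E, proc-A, proc-D, proc-H, proc-F.
Key observation: the grant leaves (2, 2, 1, 1) free — enough for proc-I, whose release restarts the cascade.
Verifying the post-grant state step by step:
  pool = (2, 2, 1, 1)
  run proc-I (needs (2, 1, 0, 1), free (2, 2, 1, 1)); after release of (2, 1, 2, 1) the pool is (4, 3, 3, 2)
  run proc-G (needs (2, 1, 1, 2), free (4, 3, 3, 2)); after release of (0, 1, 0, 1) the pool is (4, 4, 3, 3)
  run proc-E (needs (0, 4, 0, 1), free (4, 4, 3, 3)); after release of (0, 0, 0, 1) the pool is (4, 4, 3, 4)
  run proc-A (needs (2, 4, 1, 0), free (4, 4, 3, 4)); after release of (2, 0, 2, 1) the pool is (6, 4, 5, 5)
  run proc-D (needs (5, 1, 4, 2), free (6, 4, 5, 5)); after release of (1, 1, 1, 1) the pool is (7, 5, 6, 6)
  run proc-H (needs (2, 3, 1, 4), free (7, 5, 6, 6)); after release of (0, 2, 2, 0) the pool is (7, 7, 8, 6)
  run proc-F (needs (2, 5, 1, 0), free (7, 7, 8, 6)); after release of (1, 2, 3, 0) the pool is (8, 9, 11, 6)
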